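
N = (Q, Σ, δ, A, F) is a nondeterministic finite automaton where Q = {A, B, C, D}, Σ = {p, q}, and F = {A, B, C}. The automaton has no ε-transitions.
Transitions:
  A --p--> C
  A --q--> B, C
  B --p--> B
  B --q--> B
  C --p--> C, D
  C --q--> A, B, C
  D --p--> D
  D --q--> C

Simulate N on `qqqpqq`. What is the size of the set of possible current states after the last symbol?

3

Start: {A}
read q: {B, C}
read q: {A, B, C}
read q: {A, B, C}
read p: {B, C, D}
read q: {A, B, C}
read q: {A, B, C}
Final reachable set {A, B, C} has 3 states.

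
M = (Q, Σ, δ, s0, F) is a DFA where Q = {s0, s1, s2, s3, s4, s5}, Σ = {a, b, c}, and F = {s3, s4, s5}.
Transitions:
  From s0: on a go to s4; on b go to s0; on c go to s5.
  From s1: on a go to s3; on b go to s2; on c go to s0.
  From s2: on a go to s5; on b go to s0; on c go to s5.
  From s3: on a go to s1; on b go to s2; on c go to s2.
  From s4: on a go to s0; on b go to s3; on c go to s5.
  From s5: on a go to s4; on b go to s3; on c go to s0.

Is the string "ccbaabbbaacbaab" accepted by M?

rejected

s0 --c--> s5
s5 --c--> s0
s0 --b--> s0
s0 --a--> s4
s4 --a--> s0
s0 --b--> s0
s0 --b--> s0
s0 --b--> s0
s0 --a--> s4
s4 --a--> s0
s0 --c--> s5
s5 --b--> s3
s3 --a--> s1
s1 --a--> s3
s3 --b--> s2
End in state s2, which is not an accepting state.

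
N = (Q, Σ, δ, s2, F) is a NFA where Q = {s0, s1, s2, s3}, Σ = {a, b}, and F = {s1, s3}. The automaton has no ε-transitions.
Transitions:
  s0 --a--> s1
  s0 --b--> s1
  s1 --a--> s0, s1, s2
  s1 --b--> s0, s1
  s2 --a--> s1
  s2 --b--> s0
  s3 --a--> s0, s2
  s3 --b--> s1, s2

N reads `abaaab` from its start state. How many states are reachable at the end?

Start: {s2}
read a: {s1}
read b: {s0, s1}
read a: {s0, s1, s2}
read a: {s0, s1, s2}
read a: {s0, s1, s2}
read b: {s0, s1}
Final reachable set {s0, s1} has 2 states.

2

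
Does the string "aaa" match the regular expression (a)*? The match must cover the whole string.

Split into 3 pieces a · a · a; each matches a.

yes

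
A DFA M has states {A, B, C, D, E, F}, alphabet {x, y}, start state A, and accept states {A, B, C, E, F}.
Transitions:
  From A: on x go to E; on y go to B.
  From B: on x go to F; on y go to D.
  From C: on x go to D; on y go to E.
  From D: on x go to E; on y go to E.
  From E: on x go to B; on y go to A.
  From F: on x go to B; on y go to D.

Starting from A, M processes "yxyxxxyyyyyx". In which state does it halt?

A --y--> B
B --x--> F
F --y--> D
D --x--> E
E --x--> B
B --x--> F
F --y--> D
D --y--> E
E --y--> A
A --y--> B
B --y--> D
D --x--> E

E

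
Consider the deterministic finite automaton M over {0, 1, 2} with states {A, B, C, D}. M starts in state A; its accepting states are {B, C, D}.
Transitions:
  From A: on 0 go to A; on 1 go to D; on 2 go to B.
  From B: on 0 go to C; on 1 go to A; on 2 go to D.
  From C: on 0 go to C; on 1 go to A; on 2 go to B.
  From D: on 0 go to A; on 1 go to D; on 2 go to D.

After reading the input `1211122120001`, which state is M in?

A --1--> D
D --2--> D
D --1--> D
D --1--> D
D --1--> D
D --2--> D
D --2--> D
D --1--> D
D --2--> D
D --0--> A
A --0--> A
A --0--> A
A --1--> D

D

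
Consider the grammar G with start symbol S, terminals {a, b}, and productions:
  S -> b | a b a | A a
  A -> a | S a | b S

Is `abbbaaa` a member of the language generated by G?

no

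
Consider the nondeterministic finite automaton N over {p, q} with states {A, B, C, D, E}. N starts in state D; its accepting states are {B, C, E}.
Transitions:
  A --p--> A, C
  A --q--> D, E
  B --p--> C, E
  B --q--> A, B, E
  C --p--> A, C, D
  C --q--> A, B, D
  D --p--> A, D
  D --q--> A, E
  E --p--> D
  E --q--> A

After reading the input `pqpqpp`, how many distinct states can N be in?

3

Start: {D}
read p: {A, D}
read q: {A, D, E}
read p: {A, C, D}
read q: {A, B, D, E}
read p: {A, C, D, E}
read p: {A, C, D}
Final reachable set {A, C, D} has 3 states.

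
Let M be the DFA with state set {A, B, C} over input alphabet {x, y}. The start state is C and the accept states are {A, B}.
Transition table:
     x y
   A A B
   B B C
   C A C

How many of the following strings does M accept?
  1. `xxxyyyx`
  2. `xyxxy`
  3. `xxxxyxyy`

1

`xxxyyyx`: accepted
`xyxxy`: rejected
`xxxxyxyy`: rejected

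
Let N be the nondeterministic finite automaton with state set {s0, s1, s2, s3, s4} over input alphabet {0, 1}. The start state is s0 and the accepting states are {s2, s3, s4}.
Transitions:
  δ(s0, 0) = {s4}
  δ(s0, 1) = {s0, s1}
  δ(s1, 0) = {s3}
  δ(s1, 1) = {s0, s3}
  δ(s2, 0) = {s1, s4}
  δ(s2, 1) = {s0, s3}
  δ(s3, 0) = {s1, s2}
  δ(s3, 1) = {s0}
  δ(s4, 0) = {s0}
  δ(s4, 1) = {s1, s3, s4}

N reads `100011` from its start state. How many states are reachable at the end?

4

Start: {s0}
read 1: {s0, s1}
read 0: {s3, s4}
read 0: {s0, s1, s2}
read 0: {s1, s3, s4}
read 1: {s0, s1, s3, s4}
read 1: {s0, s1, s3, s4}
Final reachable set {s0, s1, s3, s4} has 4 states.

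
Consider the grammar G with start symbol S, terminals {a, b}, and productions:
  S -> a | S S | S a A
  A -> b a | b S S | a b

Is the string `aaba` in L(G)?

S ⇒ SaA ⇒ aaA ⇒ aaba

yes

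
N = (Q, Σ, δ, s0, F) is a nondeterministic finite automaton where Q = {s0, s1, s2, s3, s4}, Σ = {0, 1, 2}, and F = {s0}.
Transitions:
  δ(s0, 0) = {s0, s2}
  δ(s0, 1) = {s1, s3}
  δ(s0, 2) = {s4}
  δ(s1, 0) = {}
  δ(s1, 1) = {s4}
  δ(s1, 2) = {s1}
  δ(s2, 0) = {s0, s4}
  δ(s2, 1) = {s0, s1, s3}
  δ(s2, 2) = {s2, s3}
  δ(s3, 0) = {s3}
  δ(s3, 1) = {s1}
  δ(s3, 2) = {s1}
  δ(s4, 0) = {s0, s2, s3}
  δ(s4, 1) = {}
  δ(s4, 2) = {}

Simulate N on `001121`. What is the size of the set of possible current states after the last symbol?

1

Start: {s0}
read 0: {s0, s2}
read 0: {s0, s2, s4}
read 1: {s0, s1, s3}
read 1: {s1, s3, s4}
read 2: {s1}
read 1: {s4}
Final reachable set {s4} has 1 state.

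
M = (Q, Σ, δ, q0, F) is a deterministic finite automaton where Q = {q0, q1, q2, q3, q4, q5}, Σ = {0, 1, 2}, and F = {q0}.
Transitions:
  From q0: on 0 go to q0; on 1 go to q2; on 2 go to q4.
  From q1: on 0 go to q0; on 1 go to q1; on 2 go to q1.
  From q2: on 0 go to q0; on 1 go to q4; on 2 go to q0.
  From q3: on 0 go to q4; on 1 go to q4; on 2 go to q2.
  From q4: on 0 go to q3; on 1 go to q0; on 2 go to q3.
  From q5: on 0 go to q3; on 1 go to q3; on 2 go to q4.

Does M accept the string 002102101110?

q0 --0--> q0
q0 --0--> q0
q0 --2--> q4
q4 --1--> q0
q0 --0--> q0
q0 --2--> q4
q4 --1--> q0
q0 --0--> q0
q0 --1--> q2
q2 --1--> q4
q4 --1--> q0
q0 --0--> q0
End in state q0, which is an accepting state.

accepted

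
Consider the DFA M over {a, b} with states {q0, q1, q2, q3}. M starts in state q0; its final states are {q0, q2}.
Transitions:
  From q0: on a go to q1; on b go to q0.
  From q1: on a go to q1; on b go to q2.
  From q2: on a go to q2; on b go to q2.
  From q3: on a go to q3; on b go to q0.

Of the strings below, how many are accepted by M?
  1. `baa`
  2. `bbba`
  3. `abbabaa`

1

`baa`: rejected
`bbba`: rejected
`abbabaa`: accepted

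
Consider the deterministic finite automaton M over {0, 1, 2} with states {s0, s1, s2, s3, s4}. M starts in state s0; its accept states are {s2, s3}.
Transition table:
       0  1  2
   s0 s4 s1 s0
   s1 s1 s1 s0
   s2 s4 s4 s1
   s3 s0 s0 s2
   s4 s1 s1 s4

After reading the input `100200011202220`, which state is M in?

s0 --1--> s1
s1 --0--> s1
s1 --0--> s1
s1 --2--> s0
s0 --0--> s4
s4 --0--> s1
s1 --0--> s1
s1 --1--> s1
s1 --1--> s1
s1 --2--> s0
s0 --0--> s4
s4 --2--> s4
s4 --2--> s4
s4 --2--> s4
s4 --0--> s1

s1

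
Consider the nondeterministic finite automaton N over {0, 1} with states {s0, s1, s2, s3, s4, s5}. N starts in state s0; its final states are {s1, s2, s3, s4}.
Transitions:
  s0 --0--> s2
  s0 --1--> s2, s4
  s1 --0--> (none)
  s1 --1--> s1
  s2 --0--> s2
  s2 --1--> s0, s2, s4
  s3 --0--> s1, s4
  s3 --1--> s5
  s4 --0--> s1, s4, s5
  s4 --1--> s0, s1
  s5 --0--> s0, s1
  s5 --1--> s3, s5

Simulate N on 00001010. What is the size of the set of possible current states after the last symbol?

Start: {s0}
read 0: {s2}
read 0: {s2}
read 0: {s2}
read 0: {s2}
read 1: {s0, s2, s4}
read 0: {s1, s2, s4, s5}
read 1: {s0, s1, s2, s3, s4, s5}
read 0: {s0, s1, s2, s4, s5}
Final reachable set {s0, s1, s2, s4, s5} has 5 states.

5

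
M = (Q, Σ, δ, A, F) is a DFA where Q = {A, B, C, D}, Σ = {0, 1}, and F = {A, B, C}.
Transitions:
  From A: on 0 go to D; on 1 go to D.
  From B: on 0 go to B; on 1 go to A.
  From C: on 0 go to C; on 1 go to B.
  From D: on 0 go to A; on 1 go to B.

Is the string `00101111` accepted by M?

rejected

A --0--> D
D --0--> A
A --1--> D
D --0--> A
A --1--> D
D --1--> B
B --1--> A
A --1--> D
End in state D, which is not an accepting state.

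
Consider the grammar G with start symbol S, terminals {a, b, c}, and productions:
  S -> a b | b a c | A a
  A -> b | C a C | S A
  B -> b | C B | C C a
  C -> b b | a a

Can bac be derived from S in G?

S ⇒ bac

yes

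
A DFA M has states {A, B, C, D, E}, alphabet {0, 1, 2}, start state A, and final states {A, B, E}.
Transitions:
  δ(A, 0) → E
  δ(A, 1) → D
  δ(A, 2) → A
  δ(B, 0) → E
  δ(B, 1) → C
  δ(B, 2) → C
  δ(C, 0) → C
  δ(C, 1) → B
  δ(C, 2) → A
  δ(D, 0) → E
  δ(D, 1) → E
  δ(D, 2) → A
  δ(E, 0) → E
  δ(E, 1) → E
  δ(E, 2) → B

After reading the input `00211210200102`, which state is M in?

A --0--> E
E --0--> E
E --2--> B
B --1--> C
C --1--> B
B --2--> C
C --1--> B
B --0--> E
E --2--> B
B --0--> E
E --0--> E
E --1--> E
E --0--> E
E --2--> B

B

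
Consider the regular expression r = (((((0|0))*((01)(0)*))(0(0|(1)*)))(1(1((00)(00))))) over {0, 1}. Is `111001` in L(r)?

No split of 111001 into u·v has ((((0|0))*((01)(0)*))(0(0|(1)*))) matching u and (1(1((00)(00)))) matching v.

no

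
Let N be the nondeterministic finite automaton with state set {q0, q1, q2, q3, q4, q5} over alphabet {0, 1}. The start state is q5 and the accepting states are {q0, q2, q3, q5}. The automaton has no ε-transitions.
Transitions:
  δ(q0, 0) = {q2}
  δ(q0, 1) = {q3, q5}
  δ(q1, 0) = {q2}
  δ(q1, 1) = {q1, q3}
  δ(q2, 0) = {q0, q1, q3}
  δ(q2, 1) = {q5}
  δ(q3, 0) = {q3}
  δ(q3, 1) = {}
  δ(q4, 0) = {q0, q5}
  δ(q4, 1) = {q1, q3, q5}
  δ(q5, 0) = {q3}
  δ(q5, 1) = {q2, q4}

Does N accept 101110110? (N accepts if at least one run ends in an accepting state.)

Start: {q5}
read 1: {q2, q4}
read 0: {q0, q1, q3, q5}
read 1: {q1, q2, q3, q4, q5}
read 1: {q1, q2, q3, q4, q5}
read 1: {q1, q2, q3, q4, q5}
read 0: {q0, q1, q2, q3, q5}
read 1: {q1, q2, q3, q4, q5}
read 1: {q1, q2, q3, q4, q5}
read 0: {q0, q1, q2, q3, q5}
Reachable ∩ accepting = {q0, q2, q3, q5} — nonempty.

accepted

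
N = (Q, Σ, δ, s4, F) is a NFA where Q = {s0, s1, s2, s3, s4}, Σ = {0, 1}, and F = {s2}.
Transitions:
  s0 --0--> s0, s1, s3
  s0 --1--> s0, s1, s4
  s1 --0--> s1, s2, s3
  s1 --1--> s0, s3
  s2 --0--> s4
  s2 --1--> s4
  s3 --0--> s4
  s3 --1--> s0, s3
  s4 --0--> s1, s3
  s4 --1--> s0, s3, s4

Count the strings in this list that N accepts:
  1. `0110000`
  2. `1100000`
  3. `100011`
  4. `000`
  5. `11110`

`0110000`: accepted
`1100000`: accepted
`100011`: rejected
`000`: accepted
`11110`: accepted

4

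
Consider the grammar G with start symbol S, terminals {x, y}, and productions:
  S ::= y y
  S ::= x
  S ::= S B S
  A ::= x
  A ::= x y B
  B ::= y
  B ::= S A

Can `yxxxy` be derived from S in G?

no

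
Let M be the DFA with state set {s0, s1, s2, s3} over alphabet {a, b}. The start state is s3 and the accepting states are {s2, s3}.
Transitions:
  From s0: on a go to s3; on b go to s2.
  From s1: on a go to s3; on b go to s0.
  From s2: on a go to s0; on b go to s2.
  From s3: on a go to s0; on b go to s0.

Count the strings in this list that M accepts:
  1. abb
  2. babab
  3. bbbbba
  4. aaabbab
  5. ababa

abb: accepted
babab: rejected
bbbbba: rejected
aaabbab: accepted
ababa: rejected

2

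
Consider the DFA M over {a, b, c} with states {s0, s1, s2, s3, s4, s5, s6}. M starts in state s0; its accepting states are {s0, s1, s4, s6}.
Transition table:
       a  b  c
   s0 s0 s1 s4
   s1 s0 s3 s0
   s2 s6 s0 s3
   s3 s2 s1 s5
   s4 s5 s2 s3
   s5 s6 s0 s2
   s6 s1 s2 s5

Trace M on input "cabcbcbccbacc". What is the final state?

s0 --c--> s4
s4 --a--> s5
s5 --b--> s0
s0 --c--> s4
s4 --b--> s2
s2 --c--> s3
s3 --b--> s1
s1 --c--> s0
s0 --c--> s4
s4 --b--> s2
s2 --a--> s6
s6 --c--> s5
s5 --c--> s2

s2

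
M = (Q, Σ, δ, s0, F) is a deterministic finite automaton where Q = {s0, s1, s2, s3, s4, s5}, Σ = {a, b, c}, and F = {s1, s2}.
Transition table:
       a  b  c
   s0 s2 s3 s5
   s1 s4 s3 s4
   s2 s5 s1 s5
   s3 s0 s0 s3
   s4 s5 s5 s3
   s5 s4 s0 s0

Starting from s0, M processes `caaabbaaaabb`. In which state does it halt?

s0 --c--> s5
s5 --a--> s4
s4 --a--> s5
s5 --a--> s4
s4 --b--> s5
s5 --b--> s0
s0 --a--> s2
s2 --a--> s5
s5 --a--> s4
s4 --a--> s5
s5 --b--> s0
s0 --b--> s3

s3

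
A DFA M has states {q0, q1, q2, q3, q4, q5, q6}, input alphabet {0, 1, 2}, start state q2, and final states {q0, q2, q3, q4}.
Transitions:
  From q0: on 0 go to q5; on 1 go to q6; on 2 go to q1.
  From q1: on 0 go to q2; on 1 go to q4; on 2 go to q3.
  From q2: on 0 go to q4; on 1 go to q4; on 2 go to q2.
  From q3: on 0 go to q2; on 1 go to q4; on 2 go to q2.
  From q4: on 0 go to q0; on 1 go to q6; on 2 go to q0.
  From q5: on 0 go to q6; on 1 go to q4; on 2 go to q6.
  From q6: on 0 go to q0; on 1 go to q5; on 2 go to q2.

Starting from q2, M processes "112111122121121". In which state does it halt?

q5

q2 --1--> q4
q4 --1--> q6
q6 --2--> q2
q2 --1--> q4
q4 --1--> q6
q6 --1--> q5
q5 --1--> q4
q4 --2--> q0
q0 --2--> q1
q1 --1--> q4
q4 --2--> q0
q0 --1--> q6
q6 --1--> q5
q5 --2--> q6
q6 --1--> q5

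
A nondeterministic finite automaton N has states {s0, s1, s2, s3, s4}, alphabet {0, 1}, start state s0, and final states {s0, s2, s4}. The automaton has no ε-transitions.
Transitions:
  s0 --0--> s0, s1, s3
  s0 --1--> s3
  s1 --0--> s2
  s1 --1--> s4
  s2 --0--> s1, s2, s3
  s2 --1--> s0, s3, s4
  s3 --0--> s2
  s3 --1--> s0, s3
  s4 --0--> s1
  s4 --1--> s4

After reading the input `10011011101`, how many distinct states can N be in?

3

Start: {s0}
read 1: {s3}
read 0: {s2}
read 0: {s1, s2, s3}
read 1: {s0, s3, s4}
read 1: {s0, s3, s4}
read 0: {s0, s1, s2, s3}
read 1: {s0, s3, s4}
read 1: {s0, s3, s4}
read 1: {s0, s3, s4}
read 0: {s0, s1, s2, s3}
read 1: {s0, s3, s4}
Final reachable set {s0, s3, s4} has 3 states.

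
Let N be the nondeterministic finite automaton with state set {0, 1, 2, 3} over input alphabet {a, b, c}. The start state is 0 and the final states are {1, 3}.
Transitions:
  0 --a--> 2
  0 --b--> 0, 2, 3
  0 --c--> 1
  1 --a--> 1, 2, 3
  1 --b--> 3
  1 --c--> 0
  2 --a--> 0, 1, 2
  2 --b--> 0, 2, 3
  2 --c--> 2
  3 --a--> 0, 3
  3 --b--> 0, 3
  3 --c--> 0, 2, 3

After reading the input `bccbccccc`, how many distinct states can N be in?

4

Start: {0}
read b: {0, 2, 3}
read c: {0, 1, 2, 3}
read c: {0, 1, 2, 3}
read b: {0, 2, 3}
read c: {0, 1, 2, 3}
read c: {0, 1, 2, 3}
read c: {0, 1, 2, 3}
read c: {0, 1, 2, 3}
read c: {0, 1, 2, 3}
Final reachable set {0, 1, 2, 3} has 4 states.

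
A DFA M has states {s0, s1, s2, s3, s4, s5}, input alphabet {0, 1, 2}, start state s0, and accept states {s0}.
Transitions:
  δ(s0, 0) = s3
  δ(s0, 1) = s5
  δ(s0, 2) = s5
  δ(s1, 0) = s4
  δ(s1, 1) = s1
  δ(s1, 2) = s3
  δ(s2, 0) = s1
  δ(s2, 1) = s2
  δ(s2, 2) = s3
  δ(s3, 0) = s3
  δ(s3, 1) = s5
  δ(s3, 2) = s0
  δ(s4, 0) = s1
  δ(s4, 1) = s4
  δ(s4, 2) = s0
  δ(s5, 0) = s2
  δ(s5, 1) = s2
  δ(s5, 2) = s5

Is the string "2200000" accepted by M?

s0 --2--> s5
s5 --2--> s5
s5 --0--> s2
s2 --0--> s1
s1 --0--> s4
s4 --0--> s1
s1 --0--> s4
End in state s4, which is not an accepting state.

rejected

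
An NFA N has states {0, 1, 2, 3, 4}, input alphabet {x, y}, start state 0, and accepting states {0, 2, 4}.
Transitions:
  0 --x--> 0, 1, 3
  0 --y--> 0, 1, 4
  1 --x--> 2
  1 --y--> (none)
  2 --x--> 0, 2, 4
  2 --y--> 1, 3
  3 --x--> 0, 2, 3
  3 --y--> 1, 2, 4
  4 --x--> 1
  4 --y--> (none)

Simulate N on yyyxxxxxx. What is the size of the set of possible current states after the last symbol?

5

Start: {0}
read y: {0, 1, 4}
read y: {0, 1, 4}
read y: {0, 1, 4}
read x: {0, 1, 2, 3}
read x: {0, 1, 2, 3, 4}
read x: {0, 1, 2, 3, 4}
read x: {0, 1, 2, 3, 4}
read x: {0, 1, 2, 3, 4}
read x: {0, 1, 2, 3, 4}
Final reachable set {0, 1, 2, 3, 4} has 5 states.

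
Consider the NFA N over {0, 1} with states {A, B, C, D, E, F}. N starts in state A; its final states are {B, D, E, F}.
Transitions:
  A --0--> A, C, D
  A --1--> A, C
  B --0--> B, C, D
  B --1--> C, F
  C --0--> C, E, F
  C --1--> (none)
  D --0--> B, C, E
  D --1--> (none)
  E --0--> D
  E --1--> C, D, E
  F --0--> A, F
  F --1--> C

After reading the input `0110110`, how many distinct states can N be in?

6

Start: {A}
read 0: {A, C, D}
read 1: {A, C}
read 1: {A, C}
read 0: {A, C, D, E, F}
read 1: {A, C, D, E}
read 1: {A, C, D, E}
read 0: {A, B, C, D, E, F}
Final reachable set {A, B, C, D, E, F} has 6 states.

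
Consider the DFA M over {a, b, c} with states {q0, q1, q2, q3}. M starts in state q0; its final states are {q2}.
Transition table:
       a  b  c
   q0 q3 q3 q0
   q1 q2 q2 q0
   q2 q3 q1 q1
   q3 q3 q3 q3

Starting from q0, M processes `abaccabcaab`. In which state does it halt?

q0 --a--> q3
q3 --b--> q3
q3 --a--> q3
q3 --c--> q3
q3 --c--> q3
q3 --a--> q3
q3 --b--> q3
q3 --c--> q3
q3 --a--> q3
q3 --a--> q3
q3 --b--> q3

q3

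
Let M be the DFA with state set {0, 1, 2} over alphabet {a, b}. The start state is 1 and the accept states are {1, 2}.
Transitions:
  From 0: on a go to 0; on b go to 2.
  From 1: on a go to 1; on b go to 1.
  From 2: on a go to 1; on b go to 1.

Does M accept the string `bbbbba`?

accepted

1 --b--> 1
1 --b--> 1
1 --b--> 1
1 --b--> 1
1 --b--> 1
1 --a--> 1
End in state 1, which is an accepting state.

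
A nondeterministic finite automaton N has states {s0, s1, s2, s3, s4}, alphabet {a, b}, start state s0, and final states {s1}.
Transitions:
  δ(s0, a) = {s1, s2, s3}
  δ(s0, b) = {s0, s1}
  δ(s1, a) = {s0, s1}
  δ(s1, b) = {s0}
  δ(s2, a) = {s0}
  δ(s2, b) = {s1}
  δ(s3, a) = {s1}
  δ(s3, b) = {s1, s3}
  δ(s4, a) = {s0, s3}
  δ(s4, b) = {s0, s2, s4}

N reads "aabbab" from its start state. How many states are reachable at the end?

Start: {s0}
read a: {s1, s2, s3}
read a: {s0, s1}
read b: {s0, s1}
read b: {s0, s1}
read a: {s0, s1, s2, s3}
read b: {s0, s1, s3}
Final reachable set {s0, s1, s3} has 3 states.

3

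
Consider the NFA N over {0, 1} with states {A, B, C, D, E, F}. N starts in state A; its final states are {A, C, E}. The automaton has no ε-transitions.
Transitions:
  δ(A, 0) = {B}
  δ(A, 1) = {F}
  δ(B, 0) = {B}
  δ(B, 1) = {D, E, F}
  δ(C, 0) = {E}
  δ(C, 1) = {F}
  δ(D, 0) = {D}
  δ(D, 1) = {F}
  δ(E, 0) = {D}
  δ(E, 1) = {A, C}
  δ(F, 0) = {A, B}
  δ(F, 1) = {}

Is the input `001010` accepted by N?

accepted

Start: {A}
read 0: {B}
read 0: {B}
read 1: {D, E, F}
read 0: {A, B, D}
read 1: {D, E, F}
read 0: {A, B, D}
Reachable ∩ accepting = {A} — nonempty.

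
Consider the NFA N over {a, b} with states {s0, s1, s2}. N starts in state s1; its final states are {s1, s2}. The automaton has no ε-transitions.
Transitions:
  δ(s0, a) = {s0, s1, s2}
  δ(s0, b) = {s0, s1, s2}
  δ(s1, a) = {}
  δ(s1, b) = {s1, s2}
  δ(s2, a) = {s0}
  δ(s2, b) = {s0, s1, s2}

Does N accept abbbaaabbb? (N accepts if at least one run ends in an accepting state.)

Start: {s1}
read a: {}
The reachable set is empty and stays empty for the remaining 9 symbols.
Reachable ∩ accepting = {} — empty.

rejected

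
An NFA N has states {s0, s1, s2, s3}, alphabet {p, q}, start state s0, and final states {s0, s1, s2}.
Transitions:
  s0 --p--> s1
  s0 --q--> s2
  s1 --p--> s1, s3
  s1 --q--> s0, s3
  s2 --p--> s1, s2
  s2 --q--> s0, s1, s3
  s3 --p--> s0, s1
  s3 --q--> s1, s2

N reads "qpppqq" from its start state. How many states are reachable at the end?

Start: {s0}
read q: {s2}
read p: {s1, s2}
read p: {s1, s2, s3}
read p: {s0, s1, s2, s3}
read q: {s0, s1, s2, s3}
read q: {s0, s1, s2, s3}
Final reachable set {s0, s1, s2, s3} has 4 states.

4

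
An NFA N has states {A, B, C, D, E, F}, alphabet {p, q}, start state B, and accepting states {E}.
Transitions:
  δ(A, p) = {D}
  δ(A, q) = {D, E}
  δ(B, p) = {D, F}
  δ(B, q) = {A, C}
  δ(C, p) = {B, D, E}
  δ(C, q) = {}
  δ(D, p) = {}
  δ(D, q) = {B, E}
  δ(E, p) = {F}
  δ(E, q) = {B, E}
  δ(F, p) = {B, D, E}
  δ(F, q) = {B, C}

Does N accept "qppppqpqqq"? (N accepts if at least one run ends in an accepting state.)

Start: {B}
read q: {A, C}
read p: {B, D, E}
read p: {D, F}
read p: {B, D, E}
read p: {D, F}
read q: {B, C, E}
read p: {B, D, E, F}
read q: {A, B, C, E}
read q: {A, B, C, D, E}
read q: {A, B, C, D, E}
Reachable ∩ accepting = {E} — nonempty.

accepted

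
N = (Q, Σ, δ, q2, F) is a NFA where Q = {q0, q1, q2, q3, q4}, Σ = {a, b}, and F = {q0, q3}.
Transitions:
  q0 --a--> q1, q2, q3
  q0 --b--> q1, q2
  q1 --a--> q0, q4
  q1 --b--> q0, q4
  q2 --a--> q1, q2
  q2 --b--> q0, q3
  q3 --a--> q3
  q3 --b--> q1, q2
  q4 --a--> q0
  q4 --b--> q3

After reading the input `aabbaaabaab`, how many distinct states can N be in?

Start: {q2}
read a: {q1, q2}
read a: {q0, q1, q2, q4}
read b: {q0, q1, q2, q3, q4}
read b: {q0, q1, q2, q3, q4}
read a: {q0, q1, q2, q3, q4}
read a: {q0, q1, q2, q3, q4}
read a: {q0, q1, q2, q3, q4}
read b: {q0, q1, q2, q3, q4}
read a: {q0, q1, q2, q3, q4}
read a: {q0, q1, q2, q3, q4}
read b: {q0, q1, q2, q3, q4}
Final reachable set {q0, q1, q2, q3, q4} has 5 states.

5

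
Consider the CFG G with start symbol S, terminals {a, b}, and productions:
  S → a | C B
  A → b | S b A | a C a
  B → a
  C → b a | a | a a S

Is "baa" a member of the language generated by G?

S ⇒ CB ⇒ baB ⇒ baa

yes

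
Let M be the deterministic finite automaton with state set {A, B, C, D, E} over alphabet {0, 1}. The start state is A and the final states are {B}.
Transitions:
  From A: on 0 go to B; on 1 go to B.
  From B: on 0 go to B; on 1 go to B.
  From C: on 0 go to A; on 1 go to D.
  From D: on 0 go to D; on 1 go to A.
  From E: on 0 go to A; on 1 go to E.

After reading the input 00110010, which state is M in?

A --0--> B
B --0--> B
B --1--> B
B --1--> B
B --0--> B
B --0--> B
B --1--> B
B --0--> B

B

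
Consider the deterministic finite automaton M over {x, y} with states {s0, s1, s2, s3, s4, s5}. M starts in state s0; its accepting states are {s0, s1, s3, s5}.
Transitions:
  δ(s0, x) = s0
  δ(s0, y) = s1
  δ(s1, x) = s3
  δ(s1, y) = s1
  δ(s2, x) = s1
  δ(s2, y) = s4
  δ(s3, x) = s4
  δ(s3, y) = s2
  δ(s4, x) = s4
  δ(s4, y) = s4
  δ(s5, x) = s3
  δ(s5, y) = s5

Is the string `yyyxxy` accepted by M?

s0 --y--> s1
s1 --y--> s1
s1 --y--> s1
s1 --x--> s3
s3 --x--> s4
s4 --y--> s4
End in state s4, which is not an accepting state.

rejected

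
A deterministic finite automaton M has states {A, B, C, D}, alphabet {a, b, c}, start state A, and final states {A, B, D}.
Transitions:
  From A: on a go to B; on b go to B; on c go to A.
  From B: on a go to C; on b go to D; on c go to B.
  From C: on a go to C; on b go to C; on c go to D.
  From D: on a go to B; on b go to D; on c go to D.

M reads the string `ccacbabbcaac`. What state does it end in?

A --c--> A
A --c--> A
A --a--> B
B --c--> B
B --b--> D
D --a--> B
B --b--> D
D --b--> D
D --c--> D
D --a--> B
B --a--> C
C --c--> D

D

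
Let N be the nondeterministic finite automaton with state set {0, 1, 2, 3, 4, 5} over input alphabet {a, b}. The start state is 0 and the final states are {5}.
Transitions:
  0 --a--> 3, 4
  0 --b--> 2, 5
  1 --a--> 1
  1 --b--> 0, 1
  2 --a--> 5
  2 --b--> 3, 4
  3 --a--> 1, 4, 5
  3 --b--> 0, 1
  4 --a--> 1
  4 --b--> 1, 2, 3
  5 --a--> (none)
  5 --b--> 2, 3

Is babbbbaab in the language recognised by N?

rejected

Start: {0}
read b: {2, 5}
read a: {5}
read b: {2, 3}
read b: {0, 1, 3, 4}
read b: {0, 1, 2, 3, 5}
read b: {0, 1, 2, 3, 4, 5}
read a: {1, 3, 4, 5}
read a: {1, 4, 5}
read b: {0, 1, 2, 3}
Reachable ∩ accepting = {} — empty.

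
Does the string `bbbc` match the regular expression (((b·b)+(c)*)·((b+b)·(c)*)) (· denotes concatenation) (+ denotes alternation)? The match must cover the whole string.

Split as bb·bc: ((b·b)+(c)*) matches bb and ((b+b)·(c)*) matches bc.

yes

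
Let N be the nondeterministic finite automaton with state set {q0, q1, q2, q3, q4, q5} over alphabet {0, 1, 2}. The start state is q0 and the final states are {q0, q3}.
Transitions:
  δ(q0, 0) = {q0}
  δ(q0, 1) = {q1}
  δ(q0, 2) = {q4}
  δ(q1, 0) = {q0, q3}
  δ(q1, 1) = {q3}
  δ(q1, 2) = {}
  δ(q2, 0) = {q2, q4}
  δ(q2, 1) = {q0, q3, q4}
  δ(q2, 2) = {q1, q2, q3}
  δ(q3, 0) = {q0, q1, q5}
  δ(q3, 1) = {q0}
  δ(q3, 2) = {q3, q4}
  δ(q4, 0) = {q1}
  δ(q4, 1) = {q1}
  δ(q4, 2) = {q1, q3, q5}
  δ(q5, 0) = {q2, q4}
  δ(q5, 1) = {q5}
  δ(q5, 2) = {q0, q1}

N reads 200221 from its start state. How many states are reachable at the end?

Start: {q0}
read 2: {q4}
read 0: {q1}
read 0: {q0, q3}
read 2: {q3, q4}
read 2: {q1, q3, q4, q5}
read 1: {q0, q1, q3, q5}
Final reachable set {q0, q1, q3, q5} has 4 states.

4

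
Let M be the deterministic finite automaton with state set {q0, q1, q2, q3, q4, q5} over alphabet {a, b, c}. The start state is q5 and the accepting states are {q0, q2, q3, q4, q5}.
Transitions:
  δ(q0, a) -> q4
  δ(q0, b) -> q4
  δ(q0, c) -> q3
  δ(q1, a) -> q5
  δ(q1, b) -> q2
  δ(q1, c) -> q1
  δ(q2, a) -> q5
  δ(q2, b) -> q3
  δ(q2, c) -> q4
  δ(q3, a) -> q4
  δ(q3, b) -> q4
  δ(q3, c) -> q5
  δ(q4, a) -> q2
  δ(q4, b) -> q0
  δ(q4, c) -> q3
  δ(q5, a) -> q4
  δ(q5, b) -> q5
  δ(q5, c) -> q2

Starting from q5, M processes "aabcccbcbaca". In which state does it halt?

q2

q5 --a--> q4
q4 --a--> q2
q2 --b--> q3
q3 --c--> q5
q5 --c--> q2
q2 --c--> q4
q4 --b--> q0
q0 --c--> q3
q3 --b--> q4
q4 --a--> q2
q2 --c--> q4
q4 --a--> q2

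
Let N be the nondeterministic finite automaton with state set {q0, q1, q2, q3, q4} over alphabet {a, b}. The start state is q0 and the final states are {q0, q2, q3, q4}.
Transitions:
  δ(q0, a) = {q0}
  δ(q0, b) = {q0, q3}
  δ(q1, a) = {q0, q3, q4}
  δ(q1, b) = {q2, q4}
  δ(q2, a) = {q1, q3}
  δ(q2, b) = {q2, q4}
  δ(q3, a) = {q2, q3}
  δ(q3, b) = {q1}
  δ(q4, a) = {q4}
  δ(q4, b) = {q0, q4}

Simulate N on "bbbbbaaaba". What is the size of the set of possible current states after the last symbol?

5

Start: {q0}
read b: {q0, q3}
read b: {q0, q1, q3}
read b: {q0, q1, q2, q3, q4}
read b: {q0, q1, q2, q3, q4}
read b: {q0, q1, q2, q3, q4}
read a: {q0, q1, q2, q3, q4}
read a: {q0, q1, q2, q3, q4}
read a: {q0, q1, q2, q3, q4}
read b: {q0, q1, q2, q3, q4}
read a: {q0, q1, q2, q3, q4}
Final reachable set {q0, q1, q2, q3, q4} has 5 states.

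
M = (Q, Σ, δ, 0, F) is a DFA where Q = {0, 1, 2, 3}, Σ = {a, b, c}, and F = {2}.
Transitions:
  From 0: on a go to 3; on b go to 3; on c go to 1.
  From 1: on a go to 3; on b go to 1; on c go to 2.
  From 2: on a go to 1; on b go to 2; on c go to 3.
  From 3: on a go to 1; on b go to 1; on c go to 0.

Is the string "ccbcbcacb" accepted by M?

0 --c--> 1
1 --c--> 2
2 --b--> 2
2 --c--> 3
3 --b--> 1
1 --c--> 2
2 --a--> 1
1 --c--> 2
2 --b--> 2
End in state 2, which is an accepting state.

accepted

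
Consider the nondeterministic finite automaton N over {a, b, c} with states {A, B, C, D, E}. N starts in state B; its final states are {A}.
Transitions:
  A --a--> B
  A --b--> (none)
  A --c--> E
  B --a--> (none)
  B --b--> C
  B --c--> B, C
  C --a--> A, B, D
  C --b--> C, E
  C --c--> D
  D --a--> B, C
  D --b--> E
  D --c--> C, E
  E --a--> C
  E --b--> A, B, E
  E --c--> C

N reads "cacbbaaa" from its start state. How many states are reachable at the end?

4

Start: {B}
read c: {B, C}
read a: {A, B, D}
read c: {B, C, E}
read b: {A, B, C, E}
read b: {A, B, C, E}
read a: {A, B, C, D}
read a: {A, B, C, D}
read a: {A, B, C, D}
Final reachable set {A, B, C, D} has 4 states.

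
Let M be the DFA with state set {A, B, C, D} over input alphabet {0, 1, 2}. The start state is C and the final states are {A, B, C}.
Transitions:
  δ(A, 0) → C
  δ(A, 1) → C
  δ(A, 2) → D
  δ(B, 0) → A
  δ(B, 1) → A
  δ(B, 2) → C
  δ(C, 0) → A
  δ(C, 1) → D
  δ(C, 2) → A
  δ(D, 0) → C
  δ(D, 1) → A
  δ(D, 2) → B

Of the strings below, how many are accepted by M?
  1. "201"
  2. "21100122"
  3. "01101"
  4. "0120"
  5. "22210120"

"201": rejected
"21100122": rejected
"01101": rejected
"0120": accepted
"22210120": accepted

2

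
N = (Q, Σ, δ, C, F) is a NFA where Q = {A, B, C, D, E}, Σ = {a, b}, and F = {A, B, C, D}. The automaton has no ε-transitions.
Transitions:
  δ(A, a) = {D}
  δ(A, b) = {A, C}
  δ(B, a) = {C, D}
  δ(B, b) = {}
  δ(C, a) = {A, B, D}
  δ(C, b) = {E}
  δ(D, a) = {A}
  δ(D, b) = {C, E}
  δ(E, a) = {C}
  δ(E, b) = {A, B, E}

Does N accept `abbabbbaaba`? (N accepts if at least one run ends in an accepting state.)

accepted

Start: {C}
read a: {A, B, D}
read b: {A, C, E}
read b: {A, B, C, E}
read a: {A, B, C, D}
read b: {A, C, E}
read b: {A, B, C, E}
read b: {A, B, C, E}
read a: {A, B, C, D}
read a: {A, B, C, D}
read b: {A, C, E}
read a: {A, B, C, D}
Reachable ∩ accepting = {A, B, C, D} — nonempty.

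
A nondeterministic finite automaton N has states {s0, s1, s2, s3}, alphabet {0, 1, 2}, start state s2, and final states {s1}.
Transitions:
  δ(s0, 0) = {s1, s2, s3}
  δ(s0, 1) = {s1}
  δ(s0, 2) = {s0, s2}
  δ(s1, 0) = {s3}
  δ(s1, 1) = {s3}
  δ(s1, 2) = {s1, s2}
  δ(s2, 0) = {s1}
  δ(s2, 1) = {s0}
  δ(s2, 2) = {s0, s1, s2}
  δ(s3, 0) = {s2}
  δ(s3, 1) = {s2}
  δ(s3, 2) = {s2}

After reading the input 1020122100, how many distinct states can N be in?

3

Start: {s2}
read 1: {s0}
read 0: {s1, s2, s3}
read 2: {s0, s1, s2}
read 0: {s1, s2, s3}
read 1: {s0, s2, s3}
read 2: {s0, s1, s2}
read 2: {s0, s1, s2}
read 1: {s0, s1, s3}
read 0: {s1, s2, s3}
read 0: {s1, s2, s3}
Final reachable set {s1, s2, s3} has 3 states.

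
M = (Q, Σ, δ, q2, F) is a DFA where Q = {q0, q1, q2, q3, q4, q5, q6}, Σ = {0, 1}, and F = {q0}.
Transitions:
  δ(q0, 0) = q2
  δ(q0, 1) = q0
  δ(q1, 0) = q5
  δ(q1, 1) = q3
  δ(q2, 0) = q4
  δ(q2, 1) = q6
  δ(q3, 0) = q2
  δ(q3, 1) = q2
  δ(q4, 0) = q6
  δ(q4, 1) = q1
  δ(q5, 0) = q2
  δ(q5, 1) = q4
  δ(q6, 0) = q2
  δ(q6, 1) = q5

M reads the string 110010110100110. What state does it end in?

q2

q2 --1--> q6
q6 --1--> q5
q5 --0--> q2
q2 --0--> q4
q4 --1--> q1
q1 --0--> q5
q5 --1--> q4
q4 --1--> q1
q1 --0--> q5
q5 --1--> q4
q4 --0--> q6
q6 --0--> q2
q2 --1--> q6
q6 --1--> q5
q5 --0--> q2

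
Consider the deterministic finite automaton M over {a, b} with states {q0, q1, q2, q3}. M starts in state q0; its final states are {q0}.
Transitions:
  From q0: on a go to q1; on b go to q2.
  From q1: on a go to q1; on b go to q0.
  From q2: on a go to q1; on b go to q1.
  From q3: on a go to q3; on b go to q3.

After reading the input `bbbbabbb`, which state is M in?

q0 --b--> q2
q2 --b--> q1
q1 --b--> q0
q0 --b--> q2
q2 --a--> q1
q1 --b--> q0
q0 --b--> q2
q2 --b--> q1

q1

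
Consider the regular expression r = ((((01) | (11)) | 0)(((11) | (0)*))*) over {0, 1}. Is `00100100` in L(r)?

no

No split of 00100100 into u·v has (((01)|(11))|0) matching u and (((11)|(0)*))* matching v.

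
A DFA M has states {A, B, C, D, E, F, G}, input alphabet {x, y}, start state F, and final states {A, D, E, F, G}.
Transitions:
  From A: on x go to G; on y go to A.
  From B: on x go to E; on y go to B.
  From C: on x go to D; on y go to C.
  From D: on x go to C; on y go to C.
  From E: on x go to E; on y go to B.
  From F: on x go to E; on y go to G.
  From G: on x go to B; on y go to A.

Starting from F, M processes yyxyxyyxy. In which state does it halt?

F --y--> G
G --y--> A
A --x--> G
G --y--> A
A --x--> G
G --y--> A
A --y--> A
A --x--> G
G --y--> A

A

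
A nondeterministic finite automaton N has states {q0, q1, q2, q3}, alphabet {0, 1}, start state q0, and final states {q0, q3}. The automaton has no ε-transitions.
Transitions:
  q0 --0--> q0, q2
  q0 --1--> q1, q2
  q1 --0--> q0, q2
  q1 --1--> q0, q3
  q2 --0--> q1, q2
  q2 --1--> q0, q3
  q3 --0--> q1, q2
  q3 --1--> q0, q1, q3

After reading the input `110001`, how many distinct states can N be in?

4

Start: {q0}
read 1: {q1, q2}
read 1: {q0, q3}
read 0: {q0, q1, q2}
read 0: {q0, q1, q2}
read 0: {q0, q1, q2}
read 1: {q0, q1, q2, q3}
Final reachable set {q0, q1, q2, q3} has 4 states.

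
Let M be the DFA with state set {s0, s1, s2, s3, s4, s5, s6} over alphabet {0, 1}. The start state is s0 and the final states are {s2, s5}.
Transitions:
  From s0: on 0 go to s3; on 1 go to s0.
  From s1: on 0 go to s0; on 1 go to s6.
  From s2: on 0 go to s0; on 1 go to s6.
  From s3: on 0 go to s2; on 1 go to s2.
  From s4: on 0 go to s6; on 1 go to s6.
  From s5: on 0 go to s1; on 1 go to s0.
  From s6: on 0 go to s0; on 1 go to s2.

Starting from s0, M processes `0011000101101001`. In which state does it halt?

s0 --0--> s3
s3 --0--> s2
s2 --1--> s6
s6 --1--> s2
s2 --0--> s0
s0 --0--> s3
s3 --0--> s2
s2 --1--> s6
s6 --0--> s0
s0 --1--> s0
s0 --1--> s0
s0 --0--> s3
s3 --1--> s2
s2 --0--> s0
s0 --0--> s3
s3 --1--> s2

s2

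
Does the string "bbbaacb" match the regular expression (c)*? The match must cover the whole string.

no

bbbaacb cannot be split into zero or more pieces each matching c.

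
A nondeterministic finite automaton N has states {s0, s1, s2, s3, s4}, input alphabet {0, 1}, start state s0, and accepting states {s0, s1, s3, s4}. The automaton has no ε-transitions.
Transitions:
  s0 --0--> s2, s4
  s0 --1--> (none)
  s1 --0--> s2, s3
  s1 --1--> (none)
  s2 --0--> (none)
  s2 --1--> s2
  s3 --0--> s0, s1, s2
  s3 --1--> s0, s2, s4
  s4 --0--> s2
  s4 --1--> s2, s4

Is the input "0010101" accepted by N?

rejected

Start: {s0}
read 0: {s2, s4}
read 0: {s2}
read 1: {s2}
read 0: {}
The reachable set is empty and stays empty for the remaining 3 symbols.
Reachable ∩ accepting = {} — empty.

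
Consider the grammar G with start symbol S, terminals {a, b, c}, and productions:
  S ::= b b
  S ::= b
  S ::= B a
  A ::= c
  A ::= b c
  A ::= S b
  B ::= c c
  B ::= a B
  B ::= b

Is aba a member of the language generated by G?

S ⇒ Ba ⇒ aBa ⇒ aba

yes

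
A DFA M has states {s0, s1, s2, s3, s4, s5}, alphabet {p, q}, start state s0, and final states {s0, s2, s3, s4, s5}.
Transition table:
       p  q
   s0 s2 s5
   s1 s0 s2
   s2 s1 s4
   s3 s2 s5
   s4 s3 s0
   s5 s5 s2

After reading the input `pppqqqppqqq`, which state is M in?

s5

s0 --p--> s2
s2 --p--> s1
s1 --p--> s0
s0 --q--> s5
s5 --q--> s2
s2 --q--> s4
s4 --p--> s3
s3 --p--> s2
s2 --q--> s4
s4 --q--> s0
s0 --q--> s5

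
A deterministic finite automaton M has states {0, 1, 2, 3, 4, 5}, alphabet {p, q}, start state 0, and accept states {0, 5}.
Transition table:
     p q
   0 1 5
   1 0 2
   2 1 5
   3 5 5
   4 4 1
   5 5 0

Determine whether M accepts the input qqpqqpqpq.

rejected

0 --q--> 5
5 --q--> 0
0 --p--> 1
1 --q--> 2
2 --q--> 5
5 --p--> 5
5 --q--> 0
0 --p--> 1
1 --q--> 2
End in state 2, which is not an accepting state.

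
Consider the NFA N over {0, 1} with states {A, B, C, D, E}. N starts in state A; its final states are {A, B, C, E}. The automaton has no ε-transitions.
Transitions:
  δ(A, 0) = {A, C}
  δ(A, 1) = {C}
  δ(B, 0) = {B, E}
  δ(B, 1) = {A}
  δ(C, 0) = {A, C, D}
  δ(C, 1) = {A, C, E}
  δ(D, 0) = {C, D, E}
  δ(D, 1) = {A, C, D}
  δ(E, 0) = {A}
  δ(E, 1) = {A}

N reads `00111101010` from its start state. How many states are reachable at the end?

Start: {A}
read 0: {A, C}
read 0: {A, C, D}
read 1: {A, C, D, E}
read 1: {A, C, D, E}
read 1: {A, C, D, E}
read 1: {A, C, D, E}
read 0: {A, C, D, E}
read 1: {A, C, D, E}
read 0: {A, C, D, E}
read 1: {A, C, D, E}
read 0: {A, C, D, E}
Final reachable set {A, C, D, E} has 4 states.

4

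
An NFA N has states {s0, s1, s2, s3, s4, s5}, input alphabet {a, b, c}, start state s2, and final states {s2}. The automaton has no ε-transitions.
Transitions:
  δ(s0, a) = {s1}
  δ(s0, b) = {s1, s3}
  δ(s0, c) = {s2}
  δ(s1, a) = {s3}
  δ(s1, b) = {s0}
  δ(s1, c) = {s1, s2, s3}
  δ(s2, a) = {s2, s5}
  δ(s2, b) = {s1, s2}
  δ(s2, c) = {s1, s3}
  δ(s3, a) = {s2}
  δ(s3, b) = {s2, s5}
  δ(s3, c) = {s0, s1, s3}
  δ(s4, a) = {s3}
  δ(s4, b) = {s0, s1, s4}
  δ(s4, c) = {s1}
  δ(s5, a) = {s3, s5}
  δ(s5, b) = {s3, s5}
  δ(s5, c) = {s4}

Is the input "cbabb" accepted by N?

Start: {s2}
read c: {s1, s3}
read b: {s0, s2, s5}
read a: {s1, s2, s3, s5}
read b: {s0, s1, s2, s3, s5}
read b: {s0, s1, s2, s3, s5}
Reachable ∩ accepting = {s2} — nonempty.

accepted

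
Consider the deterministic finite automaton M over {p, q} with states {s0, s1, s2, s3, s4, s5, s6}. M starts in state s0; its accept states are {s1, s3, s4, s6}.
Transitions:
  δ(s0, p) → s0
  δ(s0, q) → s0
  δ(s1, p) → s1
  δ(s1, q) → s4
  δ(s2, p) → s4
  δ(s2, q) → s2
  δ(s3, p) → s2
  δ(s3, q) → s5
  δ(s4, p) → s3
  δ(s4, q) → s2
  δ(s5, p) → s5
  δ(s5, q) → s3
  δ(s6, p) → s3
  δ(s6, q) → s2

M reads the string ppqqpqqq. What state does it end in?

s0

s0 --p--> s0
s0 --p--> s0
s0 --q--> s0
s0 --q--> s0
s0 --p--> s0
s0 --q--> s0
s0 --q--> s0
s0 --q--> s0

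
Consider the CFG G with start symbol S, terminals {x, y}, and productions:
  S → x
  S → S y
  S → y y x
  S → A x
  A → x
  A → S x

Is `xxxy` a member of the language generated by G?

yes

S ⇒ Sy ⇒ Axy ⇒ Sxxy ⇒ xxxy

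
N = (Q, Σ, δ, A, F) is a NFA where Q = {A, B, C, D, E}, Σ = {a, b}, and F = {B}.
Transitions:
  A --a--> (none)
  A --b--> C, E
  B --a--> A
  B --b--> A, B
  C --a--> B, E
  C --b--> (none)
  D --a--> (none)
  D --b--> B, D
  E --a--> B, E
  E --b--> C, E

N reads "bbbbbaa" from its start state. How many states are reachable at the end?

3

Start: {A}
read b: {C, E}
read b: {C, E}
read b: {C, E}
read b: {C, E}
read b: {C, E}
read a: {B, E}
read a: {A, B, E}
Final reachable set {A, B, E} has 3 states.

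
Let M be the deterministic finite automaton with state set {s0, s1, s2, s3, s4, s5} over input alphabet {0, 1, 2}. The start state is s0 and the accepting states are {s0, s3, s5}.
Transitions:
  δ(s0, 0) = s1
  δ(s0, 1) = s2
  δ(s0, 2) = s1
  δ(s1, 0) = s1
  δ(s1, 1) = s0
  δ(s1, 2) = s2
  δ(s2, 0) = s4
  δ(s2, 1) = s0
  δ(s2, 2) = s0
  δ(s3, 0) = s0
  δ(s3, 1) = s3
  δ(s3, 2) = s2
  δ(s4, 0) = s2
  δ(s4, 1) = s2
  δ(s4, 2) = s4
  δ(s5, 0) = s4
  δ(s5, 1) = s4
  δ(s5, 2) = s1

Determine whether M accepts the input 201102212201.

accepted

s0 --2--> s1
s1 --0--> s1
s1 --1--> s0
s0 --1--> s2
s2 --0--> s4
s4 --2--> s4
s4 --2--> s4
s4 --1--> s2
s2 --2--> s0
s0 --2--> s1
s1 --0--> s1
s1 --1--> s0
End in state s0, which is an accepting state.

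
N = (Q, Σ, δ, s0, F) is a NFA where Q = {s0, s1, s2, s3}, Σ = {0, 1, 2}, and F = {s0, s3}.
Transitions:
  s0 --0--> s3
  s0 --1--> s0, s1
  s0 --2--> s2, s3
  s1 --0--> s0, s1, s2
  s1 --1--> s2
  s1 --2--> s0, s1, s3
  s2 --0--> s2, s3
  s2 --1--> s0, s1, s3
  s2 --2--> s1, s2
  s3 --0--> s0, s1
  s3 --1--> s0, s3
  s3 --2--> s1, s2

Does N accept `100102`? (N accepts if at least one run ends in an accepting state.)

Start: {s0}
read 1: {s0, s1}
read 0: {s0, s1, s2, s3}
read 0: {s0, s1, s2, s3}
read 1: {s0, s1, s2, s3}
read 0: {s0, s1, s2, s3}
read 2: {s0, s1, s2, s3}
Reachable ∩ accepting = {s0, s3} — nonempty.

accepted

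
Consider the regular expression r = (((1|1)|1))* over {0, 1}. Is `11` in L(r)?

yes

Split into 2 pieces 1 · 1; each matches ((1|1)|1).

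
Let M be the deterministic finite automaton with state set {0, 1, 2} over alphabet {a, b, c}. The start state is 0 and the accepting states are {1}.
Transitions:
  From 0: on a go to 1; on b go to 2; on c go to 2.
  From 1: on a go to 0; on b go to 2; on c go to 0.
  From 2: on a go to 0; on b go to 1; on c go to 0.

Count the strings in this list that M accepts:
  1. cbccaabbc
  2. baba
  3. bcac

cbccaabbc: rejected
baba: rejected
bcac: rejected

0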